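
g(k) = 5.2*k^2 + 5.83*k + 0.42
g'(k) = 10.4*k + 5.83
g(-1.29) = 1.55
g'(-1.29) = -7.59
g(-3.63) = 47.78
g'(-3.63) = -31.92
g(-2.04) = 10.17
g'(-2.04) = -15.39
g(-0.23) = -0.65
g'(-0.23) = 3.44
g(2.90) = 61.06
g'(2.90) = 35.99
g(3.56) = 87.08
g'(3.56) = 42.85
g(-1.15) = 0.59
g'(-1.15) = -6.13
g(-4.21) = 68.04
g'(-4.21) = -37.95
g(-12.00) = 679.26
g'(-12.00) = -118.97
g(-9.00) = 369.15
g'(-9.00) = -87.77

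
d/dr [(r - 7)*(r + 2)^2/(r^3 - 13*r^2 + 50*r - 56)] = 2*(-5*r^2 + 4*r + 28)/(r^4 - 12*r^3 + 52*r^2 - 96*r + 64)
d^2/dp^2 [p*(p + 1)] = 2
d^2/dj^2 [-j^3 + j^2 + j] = 2 - 6*j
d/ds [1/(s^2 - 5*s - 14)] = (5 - 2*s)/(-s^2 + 5*s + 14)^2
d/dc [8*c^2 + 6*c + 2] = 16*c + 6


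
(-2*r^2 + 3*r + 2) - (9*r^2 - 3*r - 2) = -11*r^2 + 6*r + 4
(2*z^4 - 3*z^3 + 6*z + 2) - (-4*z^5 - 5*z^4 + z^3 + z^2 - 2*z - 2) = 4*z^5 + 7*z^4 - 4*z^3 - z^2 + 8*z + 4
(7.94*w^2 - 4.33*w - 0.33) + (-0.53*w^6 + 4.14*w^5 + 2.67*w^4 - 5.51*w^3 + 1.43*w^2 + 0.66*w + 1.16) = -0.53*w^6 + 4.14*w^5 + 2.67*w^4 - 5.51*w^3 + 9.37*w^2 - 3.67*w + 0.83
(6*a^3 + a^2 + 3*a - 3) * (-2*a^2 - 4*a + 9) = -12*a^5 - 26*a^4 + 44*a^3 + 3*a^2 + 39*a - 27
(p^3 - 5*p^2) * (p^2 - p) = p^5 - 6*p^4 + 5*p^3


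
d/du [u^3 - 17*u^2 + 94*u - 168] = 3*u^2 - 34*u + 94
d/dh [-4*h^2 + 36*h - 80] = 36 - 8*h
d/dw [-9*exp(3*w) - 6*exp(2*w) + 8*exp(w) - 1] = (-27*exp(2*w) - 12*exp(w) + 8)*exp(w)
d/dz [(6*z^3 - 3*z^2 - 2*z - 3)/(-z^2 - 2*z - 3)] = 2*z*(-3*z^3 - 12*z^2 - 25*z + 6)/(z^4 + 4*z^3 + 10*z^2 + 12*z + 9)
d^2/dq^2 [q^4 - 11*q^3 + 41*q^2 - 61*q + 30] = 12*q^2 - 66*q + 82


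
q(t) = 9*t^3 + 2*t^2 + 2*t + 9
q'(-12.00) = 3842.00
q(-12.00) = -15279.00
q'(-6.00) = 950.00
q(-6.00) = -1875.00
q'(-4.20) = 461.48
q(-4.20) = -630.91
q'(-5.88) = 911.99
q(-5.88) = -1763.29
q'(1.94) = 111.38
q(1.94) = 86.12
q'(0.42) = 8.44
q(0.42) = 10.86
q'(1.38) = 58.94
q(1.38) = 39.22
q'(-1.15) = 33.11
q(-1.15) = -4.34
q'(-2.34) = 140.48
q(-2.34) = -100.04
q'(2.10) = 129.47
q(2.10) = 105.37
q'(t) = 27*t^2 + 4*t + 2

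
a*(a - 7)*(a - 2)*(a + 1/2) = a^4 - 17*a^3/2 + 19*a^2/2 + 7*a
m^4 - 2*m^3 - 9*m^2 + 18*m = m*(m - 3)*(m - 2)*(m + 3)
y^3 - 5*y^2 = y^2*(y - 5)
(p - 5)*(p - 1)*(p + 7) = p^3 + p^2 - 37*p + 35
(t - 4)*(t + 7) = t^2 + 3*t - 28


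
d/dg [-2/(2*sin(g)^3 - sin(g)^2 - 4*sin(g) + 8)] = 4*(3*sin(g)^2 - sin(g) - 2)*cos(g)/(2*sin(g)^3 - sin(g)^2 - 4*sin(g) + 8)^2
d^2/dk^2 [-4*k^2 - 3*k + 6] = -8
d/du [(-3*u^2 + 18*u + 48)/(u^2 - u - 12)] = 3*(-5*u^2 - 8*u - 56)/(u^4 - 2*u^3 - 23*u^2 + 24*u + 144)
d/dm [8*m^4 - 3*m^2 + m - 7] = 32*m^3 - 6*m + 1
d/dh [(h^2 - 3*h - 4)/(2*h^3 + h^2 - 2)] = (2*h*(3*h + 1)*(-h^2 + 3*h + 4) + (2*h - 3)*(2*h^3 + h^2 - 2))/(2*h^3 + h^2 - 2)^2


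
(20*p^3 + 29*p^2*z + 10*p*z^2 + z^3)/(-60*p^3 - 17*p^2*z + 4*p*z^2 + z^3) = (4*p^2 + 5*p*z + z^2)/(-12*p^2 - p*z + z^2)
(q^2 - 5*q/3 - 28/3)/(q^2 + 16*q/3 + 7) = (q - 4)/(q + 3)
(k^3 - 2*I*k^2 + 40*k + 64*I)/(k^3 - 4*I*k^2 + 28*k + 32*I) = (k + 4*I)/(k + 2*I)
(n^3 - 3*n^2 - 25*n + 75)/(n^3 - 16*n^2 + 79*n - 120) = (n + 5)/(n - 8)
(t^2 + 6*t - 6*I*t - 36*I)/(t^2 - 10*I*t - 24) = (t + 6)/(t - 4*I)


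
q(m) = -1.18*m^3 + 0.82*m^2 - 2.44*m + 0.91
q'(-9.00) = -303.94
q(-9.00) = 949.51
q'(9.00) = -274.42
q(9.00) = -814.85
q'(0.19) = -2.26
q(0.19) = 0.47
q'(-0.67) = -5.13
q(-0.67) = 3.27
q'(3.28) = -35.15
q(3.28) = -39.91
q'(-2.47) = -28.09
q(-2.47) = 29.72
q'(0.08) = -2.33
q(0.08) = 0.72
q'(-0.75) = -5.66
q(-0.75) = 3.70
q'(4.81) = -76.45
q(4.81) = -123.17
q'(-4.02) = -66.24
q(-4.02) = 100.63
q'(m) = -3.54*m^2 + 1.64*m - 2.44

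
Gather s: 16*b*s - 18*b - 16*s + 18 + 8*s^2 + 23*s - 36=-18*b + 8*s^2 + s*(16*b + 7) - 18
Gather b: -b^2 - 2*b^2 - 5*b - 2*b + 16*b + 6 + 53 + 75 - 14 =-3*b^2 + 9*b + 120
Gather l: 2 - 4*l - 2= -4*l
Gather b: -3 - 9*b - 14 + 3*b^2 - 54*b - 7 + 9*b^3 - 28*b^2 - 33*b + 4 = 9*b^3 - 25*b^2 - 96*b - 20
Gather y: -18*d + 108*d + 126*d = 216*d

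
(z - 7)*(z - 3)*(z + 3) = z^3 - 7*z^2 - 9*z + 63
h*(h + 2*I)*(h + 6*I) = h^3 + 8*I*h^2 - 12*h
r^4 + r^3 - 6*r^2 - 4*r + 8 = (r - 2)*(r - 1)*(r + 2)^2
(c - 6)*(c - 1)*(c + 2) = c^3 - 5*c^2 - 8*c + 12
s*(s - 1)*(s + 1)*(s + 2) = s^4 + 2*s^3 - s^2 - 2*s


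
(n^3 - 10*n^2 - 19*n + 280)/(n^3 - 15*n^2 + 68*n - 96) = (n^2 - 2*n - 35)/(n^2 - 7*n + 12)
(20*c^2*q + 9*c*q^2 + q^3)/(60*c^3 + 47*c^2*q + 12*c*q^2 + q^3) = q/(3*c + q)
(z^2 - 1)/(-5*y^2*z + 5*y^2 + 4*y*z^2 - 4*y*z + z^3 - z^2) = (-z - 1)/(5*y^2 - 4*y*z - z^2)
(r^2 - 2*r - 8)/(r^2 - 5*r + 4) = (r + 2)/(r - 1)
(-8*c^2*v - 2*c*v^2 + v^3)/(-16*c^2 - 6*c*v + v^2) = v*(-4*c + v)/(-8*c + v)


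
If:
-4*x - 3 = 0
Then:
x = -3/4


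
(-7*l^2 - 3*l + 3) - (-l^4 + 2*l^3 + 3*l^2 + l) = l^4 - 2*l^3 - 10*l^2 - 4*l + 3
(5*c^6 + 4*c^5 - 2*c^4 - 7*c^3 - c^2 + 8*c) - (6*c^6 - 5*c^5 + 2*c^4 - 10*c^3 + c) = -c^6 + 9*c^5 - 4*c^4 + 3*c^3 - c^2 + 7*c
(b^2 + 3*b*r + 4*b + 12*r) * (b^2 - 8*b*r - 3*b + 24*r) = b^4 - 5*b^3*r + b^3 - 24*b^2*r^2 - 5*b^2*r - 12*b^2 - 24*b*r^2 + 60*b*r + 288*r^2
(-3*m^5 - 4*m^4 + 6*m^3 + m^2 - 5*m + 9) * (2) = -6*m^5 - 8*m^4 + 12*m^3 + 2*m^2 - 10*m + 18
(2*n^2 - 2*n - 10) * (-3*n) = -6*n^3 + 6*n^2 + 30*n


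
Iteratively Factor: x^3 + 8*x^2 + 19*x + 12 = (x + 4)*(x^2 + 4*x + 3) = (x + 3)*(x + 4)*(x + 1)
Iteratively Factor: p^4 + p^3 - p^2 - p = (p)*(p^3 + p^2 - p - 1) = p*(p - 1)*(p^2 + 2*p + 1) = p*(p - 1)*(p + 1)*(p + 1)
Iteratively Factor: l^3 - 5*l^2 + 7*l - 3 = (l - 1)*(l^2 - 4*l + 3) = (l - 3)*(l - 1)*(l - 1)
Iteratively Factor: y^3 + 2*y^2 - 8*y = (y + 4)*(y^2 - 2*y) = (y - 2)*(y + 4)*(y)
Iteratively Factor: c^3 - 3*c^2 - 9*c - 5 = (c + 1)*(c^2 - 4*c - 5) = (c + 1)^2*(c - 5)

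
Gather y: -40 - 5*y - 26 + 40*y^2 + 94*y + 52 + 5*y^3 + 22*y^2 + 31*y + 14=5*y^3 + 62*y^2 + 120*y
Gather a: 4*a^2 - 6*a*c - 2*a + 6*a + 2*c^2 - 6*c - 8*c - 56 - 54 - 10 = 4*a^2 + a*(4 - 6*c) + 2*c^2 - 14*c - 120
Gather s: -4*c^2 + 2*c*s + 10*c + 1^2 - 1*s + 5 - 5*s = -4*c^2 + 10*c + s*(2*c - 6) + 6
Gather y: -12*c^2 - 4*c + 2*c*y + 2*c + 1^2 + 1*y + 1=-12*c^2 - 2*c + y*(2*c + 1) + 2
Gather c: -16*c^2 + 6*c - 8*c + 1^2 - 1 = -16*c^2 - 2*c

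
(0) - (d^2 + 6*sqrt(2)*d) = -d^2 - 6*sqrt(2)*d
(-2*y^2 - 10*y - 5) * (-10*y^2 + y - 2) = 20*y^4 + 98*y^3 + 44*y^2 + 15*y + 10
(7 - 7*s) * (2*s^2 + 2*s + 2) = 14 - 14*s^3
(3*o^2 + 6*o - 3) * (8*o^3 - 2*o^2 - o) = 24*o^5 + 42*o^4 - 39*o^3 + 3*o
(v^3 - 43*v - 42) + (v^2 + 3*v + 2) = v^3 + v^2 - 40*v - 40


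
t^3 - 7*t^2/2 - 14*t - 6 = (t - 6)*(t + 1/2)*(t + 2)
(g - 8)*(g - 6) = g^2 - 14*g + 48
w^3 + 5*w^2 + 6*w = w*(w + 2)*(w + 3)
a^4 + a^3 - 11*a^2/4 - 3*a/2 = a*(a - 3/2)*(a + 1/2)*(a + 2)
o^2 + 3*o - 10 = (o - 2)*(o + 5)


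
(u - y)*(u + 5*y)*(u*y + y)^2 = u^4*y^2 + 4*u^3*y^3 + 2*u^3*y^2 - 5*u^2*y^4 + 8*u^2*y^3 + u^2*y^2 - 10*u*y^4 + 4*u*y^3 - 5*y^4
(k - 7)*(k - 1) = k^2 - 8*k + 7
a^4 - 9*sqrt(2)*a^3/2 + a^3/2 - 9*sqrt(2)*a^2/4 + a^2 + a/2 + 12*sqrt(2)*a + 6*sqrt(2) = (a + 1/2)*(a - 4*sqrt(2))*(a - 3*sqrt(2)/2)*(a + sqrt(2))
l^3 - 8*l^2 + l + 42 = (l - 7)*(l - 3)*(l + 2)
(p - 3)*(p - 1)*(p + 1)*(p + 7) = p^4 + 4*p^3 - 22*p^2 - 4*p + 21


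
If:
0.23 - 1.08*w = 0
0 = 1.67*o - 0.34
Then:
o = 0.20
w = 0.21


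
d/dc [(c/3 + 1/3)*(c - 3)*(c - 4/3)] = c^2 - 20*c/9 - 1/9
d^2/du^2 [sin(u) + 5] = -sin(u)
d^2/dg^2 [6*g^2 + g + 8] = 12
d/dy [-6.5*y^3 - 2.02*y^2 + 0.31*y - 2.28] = -19.5*y^2 - 4.04*y + 0.31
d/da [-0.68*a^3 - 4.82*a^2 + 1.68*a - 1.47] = -2.04*a^2 - 9.64*a + 1.68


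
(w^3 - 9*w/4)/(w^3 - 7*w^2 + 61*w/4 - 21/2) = w*(2*w + 3)/(2*w^2 - 11*w + 14)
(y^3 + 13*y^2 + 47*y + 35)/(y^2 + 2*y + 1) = (y^2 + 12*y + 35)/(y + 1)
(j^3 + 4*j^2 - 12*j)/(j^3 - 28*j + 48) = j/(j - 4)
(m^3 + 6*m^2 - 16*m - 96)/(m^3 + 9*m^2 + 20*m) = (m^2 + 2*m - 24)/(m*(m + 5))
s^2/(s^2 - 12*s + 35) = s^2/(s^2 - 12*s + 35)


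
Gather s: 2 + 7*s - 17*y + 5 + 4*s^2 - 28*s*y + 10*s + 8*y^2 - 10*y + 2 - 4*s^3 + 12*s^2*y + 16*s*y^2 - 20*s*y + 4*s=-4*s^3 + s^2*(12*y + 4) + s*(16*y^2 - 48*y + 21) + 8*y^2 - 27*y + 9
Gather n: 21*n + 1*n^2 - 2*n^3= -2*n^3 + n^2 + 21*n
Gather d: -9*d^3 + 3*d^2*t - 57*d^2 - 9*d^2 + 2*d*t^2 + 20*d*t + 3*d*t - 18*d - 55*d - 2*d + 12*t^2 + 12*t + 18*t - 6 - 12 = -9*d^3 + d^2*(3*t - 66) + d*(2*t^2 + 23*t - 75) + 12*t^2 + 30*t - 18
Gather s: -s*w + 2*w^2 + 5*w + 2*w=-s*w + 2*w^2 + 7*w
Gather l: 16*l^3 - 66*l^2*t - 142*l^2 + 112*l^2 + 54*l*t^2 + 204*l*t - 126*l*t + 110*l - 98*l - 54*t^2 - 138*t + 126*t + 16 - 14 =16*l^3 + l^2*(-66*t - 30) + l*(54*t^2 + 78*t + 12) - 54*t^2 - 12*t + 2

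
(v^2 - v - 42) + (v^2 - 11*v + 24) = 2*v^2 - 12*v - 18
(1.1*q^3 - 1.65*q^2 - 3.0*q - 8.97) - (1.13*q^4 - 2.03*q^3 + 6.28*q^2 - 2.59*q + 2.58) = -1.13*q^4 + 3.13*q^3 - 7.93*q^2 - 0.41*q - 11.55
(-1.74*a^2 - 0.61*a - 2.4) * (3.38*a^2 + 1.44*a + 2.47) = -5.8812*a^4 - 4.5674*a^3 - 13.2882*a^2 - 4.9627*a - 5.928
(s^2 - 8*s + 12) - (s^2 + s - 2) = 14 - 9*s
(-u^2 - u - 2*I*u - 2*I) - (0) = -u^2 - u - 2*I*u - 2*I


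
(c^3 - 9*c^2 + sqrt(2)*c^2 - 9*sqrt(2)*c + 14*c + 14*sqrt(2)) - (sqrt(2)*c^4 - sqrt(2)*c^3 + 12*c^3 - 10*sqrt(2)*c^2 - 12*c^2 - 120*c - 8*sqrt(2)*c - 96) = -sqrt(2)*c^4 - 11*c^3 + sqrt(2)*c^3 + 3*c^2 + 11*sqrt(2)*c^2 - sqrt(2)*c + 134*c + 14*sqrt(2) + 96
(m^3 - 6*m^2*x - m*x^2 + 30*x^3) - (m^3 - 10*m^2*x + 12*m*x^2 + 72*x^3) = 4*m^2*x - 13*m*x^2 - 42*x^3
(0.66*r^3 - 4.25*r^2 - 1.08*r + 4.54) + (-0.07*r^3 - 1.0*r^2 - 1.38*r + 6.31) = 0.59*r^3 - 5.25*r^2 - 2.46*r + 10.85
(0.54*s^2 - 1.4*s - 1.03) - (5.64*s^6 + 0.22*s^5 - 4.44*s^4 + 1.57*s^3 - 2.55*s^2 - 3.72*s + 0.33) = -5.64*s^6 - 0.22*s^5 + 4.44*s^4 - 1.57*s^3 + 3.09*s^2 + 2.32*s - 1.36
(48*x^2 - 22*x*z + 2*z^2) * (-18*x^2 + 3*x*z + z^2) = -864*x^4 + 540*x^3*z - 54*x^2*z^2 - 16*x*z^3 + 2*z^4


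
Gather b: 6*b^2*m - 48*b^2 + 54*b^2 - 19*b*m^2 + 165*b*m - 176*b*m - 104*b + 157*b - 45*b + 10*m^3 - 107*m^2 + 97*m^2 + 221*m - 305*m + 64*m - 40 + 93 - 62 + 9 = b^2*(6*m + 6) + b*(-19*m^2 - 11*m + 8) + 10*m^3 - 10*m^2 - 20*m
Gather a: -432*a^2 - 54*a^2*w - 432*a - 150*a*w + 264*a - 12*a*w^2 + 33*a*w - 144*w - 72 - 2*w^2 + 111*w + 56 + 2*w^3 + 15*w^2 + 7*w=a^2*(-54*w - 432) + a*(-12*w^2 - 117*w - 168) + 2*w^3 + 13*w^2 - 26*w - 16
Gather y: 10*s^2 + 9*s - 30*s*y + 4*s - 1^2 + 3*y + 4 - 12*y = 10*s^2 + 13*s + y*(-30*s - 9) + 3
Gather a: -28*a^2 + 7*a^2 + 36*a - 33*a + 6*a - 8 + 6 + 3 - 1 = -21*a^2 + 9*a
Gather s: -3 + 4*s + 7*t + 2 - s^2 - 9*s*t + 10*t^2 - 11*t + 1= -s^2 + s*(4 - 9*t) + 10*t^2 - 4*t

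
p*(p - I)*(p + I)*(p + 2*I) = p^4 + 2*I*p^3 + p^2 + 2*I*p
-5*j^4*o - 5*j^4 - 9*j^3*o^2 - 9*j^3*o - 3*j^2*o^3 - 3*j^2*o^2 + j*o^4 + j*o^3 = (-5*j + o)*(j + o)^2*(j*o + j)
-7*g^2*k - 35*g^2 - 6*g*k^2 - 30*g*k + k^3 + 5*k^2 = (-7*g + k)*(g + k)*(k + 5)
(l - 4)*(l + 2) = l^2 - 2*l - 8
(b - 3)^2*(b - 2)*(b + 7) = b^4 - b^3 - 35*b^2 + 129*b - 126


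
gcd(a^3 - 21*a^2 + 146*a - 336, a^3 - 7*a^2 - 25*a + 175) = a - 7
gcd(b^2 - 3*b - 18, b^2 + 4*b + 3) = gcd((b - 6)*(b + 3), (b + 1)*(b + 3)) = b + 3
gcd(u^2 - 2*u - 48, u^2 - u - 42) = u + 6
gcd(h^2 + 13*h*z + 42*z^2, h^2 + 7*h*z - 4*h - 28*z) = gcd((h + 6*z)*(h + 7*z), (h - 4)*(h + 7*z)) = h + 7*z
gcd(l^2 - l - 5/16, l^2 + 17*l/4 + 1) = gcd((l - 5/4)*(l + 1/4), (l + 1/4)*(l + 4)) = l + 1/4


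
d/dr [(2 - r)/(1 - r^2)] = (r^2 - 2*r*(r - 2) - 1)/(r^2 - 1)^2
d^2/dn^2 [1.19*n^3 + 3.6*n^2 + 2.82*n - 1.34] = 7.14*n + 7.2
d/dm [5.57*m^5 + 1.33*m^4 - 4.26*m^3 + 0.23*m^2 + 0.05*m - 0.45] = 27.85*m^4 + 5.32*m^3 - 12.78*m^2 + 0.46*m + 0.05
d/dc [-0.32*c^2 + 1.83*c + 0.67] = 1.83 - 0.64*c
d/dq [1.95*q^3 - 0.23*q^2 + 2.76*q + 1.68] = 5.85*q^2 - 0.46*q + 2.76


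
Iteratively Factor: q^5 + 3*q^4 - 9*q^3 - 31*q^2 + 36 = (q - 3)*(q^4 + 6*q^3 + 9*q^2 - 4*q - 12) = (q - 3)*(q + 2)*(q^3 + 4*q^2 + q - 6) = (q - 3)*(q - 1)*(q + 2)*(q^2 + 5*q + 6) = (q - 3)*(q - 1)*(q + 2)^2*(q + 3)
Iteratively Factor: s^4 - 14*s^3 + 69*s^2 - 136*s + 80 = (s - 4)*(s^3 - 10*s^2 + 29*s - 20) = (s - 5)*(s - 4)*(s^2 - 5*s + 4) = (s - 5)*(s - 4)^2*(s - 1)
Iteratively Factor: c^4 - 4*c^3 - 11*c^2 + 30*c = (c - 5)*(c^3 + c^2 - 6*c) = (c - 5)*(c - 2)*(c^2 + 3*c) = c*(c - 5)*(c - 2)*(c + 3)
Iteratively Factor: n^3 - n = (n + 1)*(n^2 - n) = n*(n + 1)*(n - 1)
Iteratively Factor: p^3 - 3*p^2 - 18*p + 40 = (p - 5)*(p^2 + 2*p - 8) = (p - 5)*(p - 2)*(p + 4)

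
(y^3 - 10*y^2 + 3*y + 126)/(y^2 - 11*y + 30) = (y^2 - 4*y - 21)/(y - 5)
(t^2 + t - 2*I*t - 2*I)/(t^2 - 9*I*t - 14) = (t + 1)/(t - 7*I)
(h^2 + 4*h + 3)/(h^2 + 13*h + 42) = (h^2 + 4*h + 3)/(h^2 + 13*h + 42)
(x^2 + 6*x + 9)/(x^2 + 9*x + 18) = (x + 3)/(x + 6)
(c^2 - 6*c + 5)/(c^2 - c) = (c - 5)/c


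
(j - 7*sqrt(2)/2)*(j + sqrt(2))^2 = j^3 - 3*sqrt(2)*j^2/2 - 12*j - 7*sqrt(2)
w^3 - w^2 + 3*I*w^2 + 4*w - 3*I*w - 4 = (w - 1)*(w - I)*(w + 4*I)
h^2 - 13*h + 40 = (h - 8)*(h - 5)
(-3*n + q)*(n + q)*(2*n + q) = -6*n^3 - 7*n^2*q + q^3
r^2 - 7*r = r*(r - 7)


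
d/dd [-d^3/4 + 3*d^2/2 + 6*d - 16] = -3*d^2/4 + 3*d + 6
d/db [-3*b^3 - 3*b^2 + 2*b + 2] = -9*b^2 - 6*b + 2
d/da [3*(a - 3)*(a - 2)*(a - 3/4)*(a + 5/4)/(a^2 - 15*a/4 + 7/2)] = 3*(128*a^3 - 496*a^2 + 560*a + 93)/(4*(16*a^2 - 56*a + 49))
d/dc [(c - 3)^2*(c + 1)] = (c - 3)*(3*c - 1)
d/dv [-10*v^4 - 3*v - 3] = -40*v^3 - 3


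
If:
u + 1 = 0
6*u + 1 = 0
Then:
No Solution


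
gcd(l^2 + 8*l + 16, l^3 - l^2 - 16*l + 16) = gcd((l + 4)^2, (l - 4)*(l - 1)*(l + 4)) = l + 4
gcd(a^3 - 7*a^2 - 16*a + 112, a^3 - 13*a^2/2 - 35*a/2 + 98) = a^2 - 3*a - 28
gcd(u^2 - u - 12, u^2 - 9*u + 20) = u - 4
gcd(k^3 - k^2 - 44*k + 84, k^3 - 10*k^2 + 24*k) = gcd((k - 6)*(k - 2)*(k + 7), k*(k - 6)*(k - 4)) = k - 6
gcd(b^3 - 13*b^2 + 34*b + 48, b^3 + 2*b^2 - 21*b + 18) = 1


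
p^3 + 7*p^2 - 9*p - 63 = (p - 3)*(p + 3)*(p + 7)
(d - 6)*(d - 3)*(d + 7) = d^3 - 2*d^2 - 45*d + 126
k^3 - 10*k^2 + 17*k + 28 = (k - 7)*(k - 4)*(k + 1)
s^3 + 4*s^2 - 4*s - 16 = (s - 2)*(s + 2)*(s + 4)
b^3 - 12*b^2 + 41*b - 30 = (b - 6)*(b - 5)*(b - 1)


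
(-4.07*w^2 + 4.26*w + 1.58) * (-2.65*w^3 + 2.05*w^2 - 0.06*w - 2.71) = 10.7855*w^5 - 19.6325*w^4 + 4.7902*w^3 + 14.0131*w^2 - 11.6394*w - 4.2818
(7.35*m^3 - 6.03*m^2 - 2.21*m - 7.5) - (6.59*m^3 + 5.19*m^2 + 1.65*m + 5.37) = 0.76*m^3 - 11.22*m^2 - 3.86*m - 12.87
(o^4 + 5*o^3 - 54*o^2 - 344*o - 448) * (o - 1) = o^5 + 4*o^4 - 59*o^3 - 290*o^2 - 104*o + 448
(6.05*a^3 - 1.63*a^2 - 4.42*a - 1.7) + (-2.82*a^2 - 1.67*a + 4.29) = 6.05*a^3 - 4.45*a^2 - 6.09*a + 2.59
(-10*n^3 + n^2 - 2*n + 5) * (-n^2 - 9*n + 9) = 10*n^5 + 89*n^4 - 97*n^3 + 22*n^2 - 63*n + 45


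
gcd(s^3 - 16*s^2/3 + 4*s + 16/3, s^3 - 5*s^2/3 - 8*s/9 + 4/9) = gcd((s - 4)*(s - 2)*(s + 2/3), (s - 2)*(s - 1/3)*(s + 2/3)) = s^2 - 4*s/3 - 4/3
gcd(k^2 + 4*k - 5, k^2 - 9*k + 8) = k - 1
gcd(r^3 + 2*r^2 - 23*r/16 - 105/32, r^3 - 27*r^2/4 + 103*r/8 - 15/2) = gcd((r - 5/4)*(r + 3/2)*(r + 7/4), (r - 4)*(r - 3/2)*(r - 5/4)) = r - 5/4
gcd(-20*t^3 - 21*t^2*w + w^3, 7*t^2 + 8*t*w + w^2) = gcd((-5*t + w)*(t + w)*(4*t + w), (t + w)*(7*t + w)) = t + w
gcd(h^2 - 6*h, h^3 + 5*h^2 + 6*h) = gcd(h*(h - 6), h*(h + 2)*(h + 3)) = h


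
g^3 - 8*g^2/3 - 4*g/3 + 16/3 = (g - 2)^2*(g + 4/3)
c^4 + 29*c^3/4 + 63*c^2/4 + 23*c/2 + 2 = (c + 1/4)*(c + 1)*(c + 2)*(c + 4)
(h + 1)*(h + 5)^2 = h^3 + 11*h^2 + 35*h + 25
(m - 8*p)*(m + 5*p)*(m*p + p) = m^3*p - 3*m^2*p^2 + m^2*p - 40*m*p^3 - 3*m*p^2 - 40*p^3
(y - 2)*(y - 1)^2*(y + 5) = y^4 + y^3 - 15*y^2 + 23*y - 10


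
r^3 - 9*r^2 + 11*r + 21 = (r - 7)*(r - 3)*(r + 1)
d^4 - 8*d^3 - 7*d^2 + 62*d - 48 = (d - 8)*(d - 2)*(d - 1)*(d + 3)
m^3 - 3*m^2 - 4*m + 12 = (m - 3)*(m - 2)*(m + 2)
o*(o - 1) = o^2 - o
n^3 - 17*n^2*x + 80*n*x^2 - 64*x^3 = (n - 8*x)^2*(n - x)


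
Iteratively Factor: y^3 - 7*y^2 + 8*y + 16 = (y - 4)*(y^2 - 3*y - 4) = (y - 4)^2*(y + 1)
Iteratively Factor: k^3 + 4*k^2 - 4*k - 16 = (k + 2)*(k^2 + 2*k - 8) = (k - 2)*(k + 2)*(k + 4)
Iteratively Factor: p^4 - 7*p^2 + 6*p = (p - 2)*(p^3 + 2*p^2 - 3*p) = p*(p - 2)*(p^2 + 2*p - 3) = p*(p - 2)*(p - 1)*(p + 3)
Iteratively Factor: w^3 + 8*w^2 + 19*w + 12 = (w + 1)*(w^2 + 7*w + 12) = (w + 1)*(w + 4)*(w + 3)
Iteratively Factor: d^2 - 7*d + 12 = (d - 3)*(d - 4)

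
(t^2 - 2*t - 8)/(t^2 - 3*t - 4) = (t + 2)/(t + 1)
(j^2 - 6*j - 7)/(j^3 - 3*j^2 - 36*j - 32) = (j - 7)/(j^2 - 4*j - 32)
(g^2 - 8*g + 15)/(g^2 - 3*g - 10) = (g - 3)/(g + 2)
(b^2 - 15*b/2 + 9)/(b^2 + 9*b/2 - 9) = (b - 6)/(b + 6)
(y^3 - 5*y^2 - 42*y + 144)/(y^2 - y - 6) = (y^2 - 2*y - 48)/(y + 2)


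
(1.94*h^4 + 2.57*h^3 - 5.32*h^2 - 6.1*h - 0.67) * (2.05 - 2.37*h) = -4.5978*h^5 - 2.1139*h^4 + 17.8769*h^3 + 3.551*h^2 - 10.9171*h - 1.3735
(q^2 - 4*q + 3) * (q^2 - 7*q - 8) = q^4 - 11*q^3 + 23*q^2 + 11*q - 24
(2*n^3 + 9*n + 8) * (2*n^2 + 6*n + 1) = 4*n^5 + 12*n^4 + 20*n^3 + 70*n^2 + 57*n + 8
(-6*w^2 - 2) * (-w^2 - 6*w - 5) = 6*w^4 + 36*w^3 + 32*w^2 + 12*w + 10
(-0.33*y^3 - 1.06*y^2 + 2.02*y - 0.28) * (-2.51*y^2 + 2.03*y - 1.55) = 0.8283*y^5 + 1.9907*y^4 - 6.7105*y^3 + 6.4464*y^2 - 3.6994*y + 0.434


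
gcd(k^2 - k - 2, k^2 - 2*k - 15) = 1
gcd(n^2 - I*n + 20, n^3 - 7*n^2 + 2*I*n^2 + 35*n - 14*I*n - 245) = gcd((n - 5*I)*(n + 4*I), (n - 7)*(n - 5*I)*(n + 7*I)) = n - 5*I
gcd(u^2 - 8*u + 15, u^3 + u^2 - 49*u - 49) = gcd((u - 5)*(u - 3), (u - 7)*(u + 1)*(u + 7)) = 1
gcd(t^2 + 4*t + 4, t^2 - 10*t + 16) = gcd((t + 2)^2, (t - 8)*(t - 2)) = 1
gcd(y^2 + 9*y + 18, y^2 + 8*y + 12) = y + 6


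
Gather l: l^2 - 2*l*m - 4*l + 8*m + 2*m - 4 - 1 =l^2 + l*(-2*m - 4) + 10*m - 5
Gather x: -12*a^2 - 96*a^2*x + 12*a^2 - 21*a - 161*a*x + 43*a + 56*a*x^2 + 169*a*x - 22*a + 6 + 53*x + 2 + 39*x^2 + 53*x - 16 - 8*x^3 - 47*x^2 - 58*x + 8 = -8*x^3 + x^2*(56*a - 8) + x*(-96*a^2 + 8*a + 48)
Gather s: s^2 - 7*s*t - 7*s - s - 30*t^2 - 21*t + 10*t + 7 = s^2 + s*(-7*t - 8) - 30*t^2 - 11*t + 7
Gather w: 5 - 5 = 0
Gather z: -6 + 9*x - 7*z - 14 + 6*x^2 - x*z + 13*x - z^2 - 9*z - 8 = 6*x^2 + 22*x - z^2 + z*(-x - 16) - 28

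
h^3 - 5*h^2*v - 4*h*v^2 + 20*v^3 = (h - 5*v)*(h - 2*v)*(h + 2*v)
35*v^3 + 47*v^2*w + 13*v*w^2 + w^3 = (v + w)*(5*v + w)*(7*v + w)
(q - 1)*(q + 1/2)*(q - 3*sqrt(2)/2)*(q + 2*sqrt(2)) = q^4 - q^3/2 + sqrt(2)*q^3/2 - 13*q^2/2 - sqrt(2)*q^2/4 - sqrt(2)*q/4 + 3*q + 3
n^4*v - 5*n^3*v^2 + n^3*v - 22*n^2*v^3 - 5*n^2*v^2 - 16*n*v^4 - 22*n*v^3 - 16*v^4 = (n - 8*v)*(n + v)*(n + 2*v)*(n*v + v)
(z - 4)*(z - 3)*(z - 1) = z^3 - 8*z^2 + 19*z - 12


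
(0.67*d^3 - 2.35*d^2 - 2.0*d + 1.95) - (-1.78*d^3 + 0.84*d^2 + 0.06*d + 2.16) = 2.45*d^3 - 3.19*d^2 - 2.06*d - 0.21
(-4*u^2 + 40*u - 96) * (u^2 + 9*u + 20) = -4*u^4 + 4*u^3 + 184*u^2 - 64*u - 1920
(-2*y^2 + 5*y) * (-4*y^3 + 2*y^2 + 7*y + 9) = 8*y^5 - 24*y^4 - 4*y^3 + 17*y^2 + 45*y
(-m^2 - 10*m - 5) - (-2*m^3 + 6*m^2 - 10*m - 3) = 2*m^3 - 7*m^2 - 2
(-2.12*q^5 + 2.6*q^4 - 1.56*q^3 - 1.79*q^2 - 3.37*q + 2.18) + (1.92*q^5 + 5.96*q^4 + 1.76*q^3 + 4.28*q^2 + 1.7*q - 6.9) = -0.2*q^5 + 8.56*q^4 + 0.2*q^3 + 2.49*q^2 - 1.67*q - 4.72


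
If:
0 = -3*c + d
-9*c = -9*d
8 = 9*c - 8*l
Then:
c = 0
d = 0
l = -1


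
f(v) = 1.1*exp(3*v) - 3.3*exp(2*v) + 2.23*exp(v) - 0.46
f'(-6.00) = 0.01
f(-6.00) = -0.45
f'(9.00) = 1755325856259.51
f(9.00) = 585036404833.24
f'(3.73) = 227556.95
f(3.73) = 74002.96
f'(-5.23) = 0.01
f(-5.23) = -0.45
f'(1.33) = 92.46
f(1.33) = 20.25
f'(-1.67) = 0.21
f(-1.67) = -0.15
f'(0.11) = -1.14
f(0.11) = -0.55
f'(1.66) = 309.24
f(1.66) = 80.01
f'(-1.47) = 0.20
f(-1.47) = -0.11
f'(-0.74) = -0.08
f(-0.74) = -0.03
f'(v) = 3.3*exp(3*v) - 6.6*exp(2*v) + 2.23*exp(v)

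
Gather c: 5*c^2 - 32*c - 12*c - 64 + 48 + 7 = 5*c^2 - 44*c - 9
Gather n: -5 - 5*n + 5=-5*n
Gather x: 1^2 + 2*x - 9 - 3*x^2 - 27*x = -3*x^2 - 25*x - 8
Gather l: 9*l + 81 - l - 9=8*l + 72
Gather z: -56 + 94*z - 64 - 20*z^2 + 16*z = -20*z^2 + 110*z - 120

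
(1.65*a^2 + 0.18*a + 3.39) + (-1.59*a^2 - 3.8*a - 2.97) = 0.0599999999999998*a^2 - 3.62*a + 0.42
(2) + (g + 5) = g + 7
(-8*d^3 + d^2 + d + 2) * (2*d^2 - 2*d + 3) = -16*d^5 + 18*d^4 - 24*d^3 + 5*d^2 - d + 6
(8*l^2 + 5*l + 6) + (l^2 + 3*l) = 9*l^2 + 8*l + 6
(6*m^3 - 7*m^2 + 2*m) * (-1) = -6*m^3 + 7*m^2 - 2*m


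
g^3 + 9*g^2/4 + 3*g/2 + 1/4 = (g + 1/4)*(g + 1)^2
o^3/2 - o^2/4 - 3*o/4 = o*(o/2 + 1/2)*(o - 3/2)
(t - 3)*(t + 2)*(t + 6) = t^3 + 5*t^2 - 12*t - 36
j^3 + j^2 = j^2*(j + 1)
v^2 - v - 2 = (v - 2)*(v + 1)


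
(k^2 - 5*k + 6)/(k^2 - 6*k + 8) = (k - 3)/(k - 4)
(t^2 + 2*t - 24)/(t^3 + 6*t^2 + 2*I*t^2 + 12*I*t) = (t - 4)/(t*(t + 2*I))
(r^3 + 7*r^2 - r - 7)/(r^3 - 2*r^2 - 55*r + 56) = (r + 1)/(r - 8)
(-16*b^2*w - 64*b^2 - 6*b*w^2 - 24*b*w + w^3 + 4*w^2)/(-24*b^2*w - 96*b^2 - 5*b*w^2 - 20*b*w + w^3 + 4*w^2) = (2*b + w)/(3*b + w)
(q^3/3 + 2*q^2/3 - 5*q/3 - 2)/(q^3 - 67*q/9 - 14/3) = 3*(-q^3 - 2*q^2 + 5*q + 6)/(-9*q^3 + 67*q + 42)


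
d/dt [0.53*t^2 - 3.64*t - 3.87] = 1.06*t - 3.64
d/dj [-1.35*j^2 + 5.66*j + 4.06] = 5.66 - 2.7*j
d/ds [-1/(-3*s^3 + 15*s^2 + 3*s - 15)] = (-3*s^2 + 10*s + 1)/(3*(s^3 - 5*s^2 - s + 5)^2)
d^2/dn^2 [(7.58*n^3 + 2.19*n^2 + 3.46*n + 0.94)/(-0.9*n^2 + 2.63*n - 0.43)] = (7.105427357601e-15*n^5 - 2.8421709430404e-14*n^4 - 114.965944*n^3 + 51.950112*n^2 + 12.974748*n - 20.911902)/(0.729*n^6 - 6.3909*n^5 + 19.72053*n^4 - 24.298307*n^3 + 9.422031*n^2 - 1.458861*n + 0.079507)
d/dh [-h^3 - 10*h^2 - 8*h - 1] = -3*h^2 - 20*h - 8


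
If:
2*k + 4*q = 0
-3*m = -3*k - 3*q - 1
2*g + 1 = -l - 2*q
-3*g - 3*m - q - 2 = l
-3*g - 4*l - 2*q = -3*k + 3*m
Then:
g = -18/23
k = -14/23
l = -1/23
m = 2/69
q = 7/23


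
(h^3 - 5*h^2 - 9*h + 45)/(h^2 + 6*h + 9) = (h^2 - 8*h + 15)/(h + 3)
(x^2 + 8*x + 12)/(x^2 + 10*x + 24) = (x + 2)/(x + 4)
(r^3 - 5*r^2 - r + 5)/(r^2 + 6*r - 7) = (r^2 - 4*r - 5)/(r + 7)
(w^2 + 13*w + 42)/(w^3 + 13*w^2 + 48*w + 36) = (w + 7)/(w^2 + 7*w + 6)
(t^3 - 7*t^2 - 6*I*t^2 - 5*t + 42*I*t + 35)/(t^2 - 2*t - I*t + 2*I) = (t^2 - t*(7 + 5*I) + 35*I)/(t - 2)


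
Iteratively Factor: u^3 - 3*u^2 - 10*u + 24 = (u - 4)*(u^2 + u - 6) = (u - 4)*(u + 3)*(u - 2)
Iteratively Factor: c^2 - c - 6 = (c + 2)*(c - 3)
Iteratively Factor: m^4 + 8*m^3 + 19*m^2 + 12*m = (m + 3)*(m^3 + 5*m^2 + 4*m) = (m + 1)*(m + 3)*(m^2 + 4*m) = (m + 1)*(m + 3)*(m + 4)*(m)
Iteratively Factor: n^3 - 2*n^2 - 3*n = (n + 1)*(n^2 - 3*n) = n*(n + 1)*(n - 3)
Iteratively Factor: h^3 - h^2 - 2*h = (h - 2)*(h^2 + h) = h*(h - 2)*(h + 1)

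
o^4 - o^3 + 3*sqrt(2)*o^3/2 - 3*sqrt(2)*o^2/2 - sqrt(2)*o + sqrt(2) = (o - 1)*(o - sqrt(2)/2)*(o + sqrt(2))^2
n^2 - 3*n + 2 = (n - 2)*(n - 1)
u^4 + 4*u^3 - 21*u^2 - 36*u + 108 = (u - 3)*(u - 2)*(u + 3)*(u + 6)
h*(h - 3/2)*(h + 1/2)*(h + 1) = h^4 - 7*h^2/4 - 3*h/4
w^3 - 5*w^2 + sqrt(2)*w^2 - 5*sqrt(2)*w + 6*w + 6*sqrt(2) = (w - 3)*(w - 2)*(w + sqrt(2))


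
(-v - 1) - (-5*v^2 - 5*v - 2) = 5*v^2 + 4*v + 1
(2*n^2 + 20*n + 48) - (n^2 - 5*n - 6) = n^2 + 25*n + 54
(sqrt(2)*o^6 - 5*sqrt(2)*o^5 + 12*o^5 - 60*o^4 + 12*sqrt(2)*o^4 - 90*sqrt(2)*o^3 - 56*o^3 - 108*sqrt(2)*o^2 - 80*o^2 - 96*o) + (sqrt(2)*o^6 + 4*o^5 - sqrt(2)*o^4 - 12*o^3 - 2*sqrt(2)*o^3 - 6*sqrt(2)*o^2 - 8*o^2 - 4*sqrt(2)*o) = 2*sqrt(2)*o^6 - 5*sqrt(2)*o^5 + 16*o^5 - 60*o^4 + 11*sqrt(2)*o^4 - 92*sqrt(2)*o^3 - 68*o^3 - 114*sqrt(2)*o^2 - 88*o^2 - 96*o - 4*sqrt(2)*o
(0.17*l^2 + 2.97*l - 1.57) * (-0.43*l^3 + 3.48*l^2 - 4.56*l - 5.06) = -0.0731*l^5 - 0.6855*l^4 + 10.2355*l^3 - 19.867*l^2 - 7.869*l + 7.9442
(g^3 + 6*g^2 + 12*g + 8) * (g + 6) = g^4 + 12*g^3 + 48*g^2 + 80*g + 48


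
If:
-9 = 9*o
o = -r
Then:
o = -1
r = 1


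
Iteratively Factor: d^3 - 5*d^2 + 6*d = (d - 3)*(d^2 - 2*d) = d*(d - 3)*(d - 2)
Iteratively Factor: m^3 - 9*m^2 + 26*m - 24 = (m - 2)*(m^2 - 7*m + 12) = (m - 3)*(m - 2)*(m - 4)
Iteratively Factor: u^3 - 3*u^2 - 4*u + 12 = (u - 2)*(u^2 - u - 6) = (u - 3)*(u - 2)*(u + 2)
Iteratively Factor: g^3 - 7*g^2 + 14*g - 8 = (g - 1)*(g^2 - 6*g + 8) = (g - 4)*(g - 1)*(g - 2)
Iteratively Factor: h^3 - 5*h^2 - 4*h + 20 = (h - 5)*(h^2 - 4) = (h - 5)*(h - 2)*(h + 2)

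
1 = 1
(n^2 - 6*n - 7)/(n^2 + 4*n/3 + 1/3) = 3*(n - 7)/(3*n + 1)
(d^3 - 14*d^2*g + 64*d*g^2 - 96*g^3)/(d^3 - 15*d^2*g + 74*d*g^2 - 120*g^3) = (d - 4*g)/(d - 5*g)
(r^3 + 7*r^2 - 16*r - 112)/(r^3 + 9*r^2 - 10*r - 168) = (r + 4)/(r + 6)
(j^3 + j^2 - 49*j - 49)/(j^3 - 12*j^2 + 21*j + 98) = (j^2 + 8*j + 7)/(j^2 - 5*j - 14)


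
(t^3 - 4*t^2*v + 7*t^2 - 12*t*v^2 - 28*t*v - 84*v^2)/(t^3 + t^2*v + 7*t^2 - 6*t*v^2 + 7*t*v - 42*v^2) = (t^2 - 4*t*v - 12*v^2)/(t^2 + t*v - 6*v^2)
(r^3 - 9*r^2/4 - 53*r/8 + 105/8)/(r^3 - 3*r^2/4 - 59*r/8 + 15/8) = (4*r - 7)/(4*r - 1)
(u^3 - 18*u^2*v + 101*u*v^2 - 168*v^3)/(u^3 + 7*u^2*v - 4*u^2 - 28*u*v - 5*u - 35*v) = (-u^3 + 18*u^2*v - 101*u*v^2 + 168*v^3)/(-u^3 - 7*u^2*v + 4*u^2 + 28*u*v + 5*u + 35*v)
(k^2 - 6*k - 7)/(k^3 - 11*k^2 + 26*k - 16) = (k^2 - 6*k - 7)/(k^3 - 11*k^2 + 26*k - 16)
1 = 1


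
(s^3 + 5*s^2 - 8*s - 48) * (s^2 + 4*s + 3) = s^5 + 9*s^4 + 15*s^3 - 65*s^2 - 216*s - 144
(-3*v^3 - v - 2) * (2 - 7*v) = 21*v^4 - 6*v^3 + 7*v^2 + 12*v - 4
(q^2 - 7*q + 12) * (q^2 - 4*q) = q^4 - 11*q^3 + 40*q^2 - 48*q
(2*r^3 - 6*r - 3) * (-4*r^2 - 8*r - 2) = -8*r^5 - 16*r^4 + 20*r^3 + 60*r^2 + 36*r + 6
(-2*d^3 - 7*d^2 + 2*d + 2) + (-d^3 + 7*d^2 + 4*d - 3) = -3*d^3 + 6*d - 1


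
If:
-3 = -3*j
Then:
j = 1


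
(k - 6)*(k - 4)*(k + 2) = k^3 - 8*k^2 + 4*k + 48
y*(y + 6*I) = y^2 + 6*I*y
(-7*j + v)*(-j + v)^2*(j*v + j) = -7*j^4*v - 7*j^4 + 15*j^3*v^2 + 15*j^3*v - 9*j^2*v^3 - 9*j^2*v^2 + j*v^4 + j*v^3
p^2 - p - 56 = (p - 8)*(p + 7)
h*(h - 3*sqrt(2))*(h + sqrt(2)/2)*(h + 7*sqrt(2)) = h^4 + 9*sqrt(2)*h^3/2 - 38*h^2 - 21*sqrt(2)*h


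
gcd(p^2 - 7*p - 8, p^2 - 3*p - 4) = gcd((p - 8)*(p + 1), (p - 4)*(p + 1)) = p + 1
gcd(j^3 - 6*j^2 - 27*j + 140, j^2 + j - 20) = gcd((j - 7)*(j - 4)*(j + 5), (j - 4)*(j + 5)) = j^2 + j - 20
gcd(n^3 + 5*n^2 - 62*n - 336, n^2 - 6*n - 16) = n - 8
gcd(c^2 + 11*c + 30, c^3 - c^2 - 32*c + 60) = c + 6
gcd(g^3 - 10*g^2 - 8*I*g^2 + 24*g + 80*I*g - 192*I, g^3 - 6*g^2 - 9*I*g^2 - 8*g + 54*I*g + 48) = g^2 + g*(-6 - 8*I) + 48*I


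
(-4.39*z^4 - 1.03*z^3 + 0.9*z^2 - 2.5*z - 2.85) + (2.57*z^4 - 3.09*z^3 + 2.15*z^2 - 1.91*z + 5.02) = -1.82*z^4 - 4.12*z^3 + 3.05*z^2 - 4.41*z + 2.17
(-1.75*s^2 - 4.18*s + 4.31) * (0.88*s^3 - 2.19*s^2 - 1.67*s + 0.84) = -1.54*s^5 + 0.1541*s^4 + 15.8695*s^3 - 3.9283*s^2 - 10.7089*s + 3.6204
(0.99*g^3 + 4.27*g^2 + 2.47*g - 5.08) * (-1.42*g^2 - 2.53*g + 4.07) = -1.4058*g^5 - 8.5681*g^4 - 10.2812*g^3 + 18.3434*g^2 + 22.9053*g - 20.6756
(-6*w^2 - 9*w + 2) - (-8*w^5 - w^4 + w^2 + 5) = 8*w^5 + w^4 - 7*w^2 - 9*w - 3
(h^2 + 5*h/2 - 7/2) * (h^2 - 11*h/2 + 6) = h^4 - 3*h^3 - 45*h^2/4 + 137*h/4 - 21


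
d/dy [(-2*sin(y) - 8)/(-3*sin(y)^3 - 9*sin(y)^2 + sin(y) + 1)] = 2*(-6*sin(y)^3 - 45*sin(y)^2 - 72*sin(y) + 3)*cos(y)/(3*sin(y)^3 + 9*sin(y)^2 - sin(y) - 1)^2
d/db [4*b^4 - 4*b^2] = 16*b^3 - 8*b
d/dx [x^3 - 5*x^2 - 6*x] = 3*x^2 - 10*x - 6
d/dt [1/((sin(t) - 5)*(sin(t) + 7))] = -2*(sin(t) + 1)*cos(t)/((sin(t) - 5)^2*(sin(t) + 7)^2)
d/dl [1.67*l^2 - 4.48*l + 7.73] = 3.34*l - 4.48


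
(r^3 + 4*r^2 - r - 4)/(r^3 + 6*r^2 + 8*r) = (r^2 - 1)/(r*(r + 2))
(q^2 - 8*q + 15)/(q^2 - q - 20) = (q - 3)/(q + 4)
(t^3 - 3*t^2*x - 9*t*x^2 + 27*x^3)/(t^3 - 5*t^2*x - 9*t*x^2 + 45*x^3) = (-t + 3*x)/(-t + 5*x)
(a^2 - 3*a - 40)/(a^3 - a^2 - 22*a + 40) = (a - 8)/(a^2 - 6*a + 8)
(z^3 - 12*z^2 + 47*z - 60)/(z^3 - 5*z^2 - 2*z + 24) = (z - 5)/(z + 2)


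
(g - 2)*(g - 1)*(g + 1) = g^3 - 2*g^2 - g + 2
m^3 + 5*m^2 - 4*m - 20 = (m - 2)*(m + 2)*(m + 5)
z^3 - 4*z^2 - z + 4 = (z - 4)*(z - 1)*(z + 1)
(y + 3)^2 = y^2 + 6*y + 9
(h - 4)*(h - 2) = h^2 - 6*h + 8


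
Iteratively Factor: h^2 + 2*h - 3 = (h + 3)*(h - 1)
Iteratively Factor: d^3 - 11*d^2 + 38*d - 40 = (d - 2)*(d^2 - 9*d + 20) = (d - 5)*(d - 2)*(d - 4)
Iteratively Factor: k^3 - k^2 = (k)*(k^2 - k) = k^2*(k - 1)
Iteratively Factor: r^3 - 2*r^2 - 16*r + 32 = (r + 4)*(r^2 - 6*r + 8) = (r - 4)*(r + 4)*(r - 2)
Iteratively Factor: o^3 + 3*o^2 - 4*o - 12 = (o - 2)*(o^2 + 5*o + 6) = (o - 2)*(o + 3)*(o + 2)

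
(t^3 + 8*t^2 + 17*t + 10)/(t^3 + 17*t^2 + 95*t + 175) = (t^2 + 3*t + 2)/(t^2 + 12*t + 35)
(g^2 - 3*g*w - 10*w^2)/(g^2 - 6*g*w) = (g^2 - 3*g*w - 10*w^2)/(g*(g - 6*w))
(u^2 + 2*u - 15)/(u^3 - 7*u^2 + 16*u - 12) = (u + 5)/(u^2 - 4*u + 4)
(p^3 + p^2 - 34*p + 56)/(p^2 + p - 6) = (p^2 + 3*p - 28)/(p + 3)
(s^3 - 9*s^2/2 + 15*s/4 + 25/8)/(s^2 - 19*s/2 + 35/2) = (s^2 - 2*s - 5/4)/(s - 7)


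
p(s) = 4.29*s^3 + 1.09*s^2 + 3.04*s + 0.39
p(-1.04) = -6.42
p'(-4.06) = 206.33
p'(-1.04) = 14.69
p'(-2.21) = 61.08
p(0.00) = 0.39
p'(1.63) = 40.79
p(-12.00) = -7292.25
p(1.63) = 26.82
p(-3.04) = -119.30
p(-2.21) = -47.31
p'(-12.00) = 1830.16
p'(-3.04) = 115.35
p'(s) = 12.87*s^2 + 2.18*s + 3.04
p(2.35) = 69.23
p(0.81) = 5.85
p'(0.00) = 3.04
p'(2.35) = 79.24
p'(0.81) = 13.25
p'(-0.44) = 4.57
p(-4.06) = -281.09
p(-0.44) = -1.10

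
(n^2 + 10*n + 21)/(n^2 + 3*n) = (n + 7)/n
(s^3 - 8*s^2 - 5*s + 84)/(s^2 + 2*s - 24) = (s^2 - 4*s - 21)/(s + 6)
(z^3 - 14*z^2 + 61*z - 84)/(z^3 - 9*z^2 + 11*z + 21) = (z - 4)/(z + 1)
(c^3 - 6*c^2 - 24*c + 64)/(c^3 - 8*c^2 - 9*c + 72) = (c^2 + 2*c - 8)/(c^2 - 9)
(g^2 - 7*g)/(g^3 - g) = (g - 7)/(g^2 - 1)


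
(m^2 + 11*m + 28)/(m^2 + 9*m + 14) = (m + 4)/(m + 2)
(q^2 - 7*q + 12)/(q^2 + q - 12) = (q - 4)/(q + 4)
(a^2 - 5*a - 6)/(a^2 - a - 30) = (a + 1)/(a + 5)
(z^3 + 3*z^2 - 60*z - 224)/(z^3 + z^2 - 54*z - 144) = (z^2 + 11*z + 28)/(z^2 + 9*z + 18)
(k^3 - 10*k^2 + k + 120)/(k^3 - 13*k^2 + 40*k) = (k + 3)/k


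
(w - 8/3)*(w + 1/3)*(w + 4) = w^3 + 5*w^2/3 - 92*w/9 - 32/9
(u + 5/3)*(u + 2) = u^2 + 11*u/3 + 10/3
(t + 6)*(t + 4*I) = t^2 + 6*t + 4*I*t + 24*I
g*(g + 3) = g^2 + 3*g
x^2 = x^2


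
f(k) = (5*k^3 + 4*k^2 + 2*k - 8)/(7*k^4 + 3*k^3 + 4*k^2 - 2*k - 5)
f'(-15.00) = 0.00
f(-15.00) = -0.05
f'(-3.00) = -0.07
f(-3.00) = -0.22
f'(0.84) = 21.21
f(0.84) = -0.38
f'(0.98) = 1.24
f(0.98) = 0.41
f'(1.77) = -0.17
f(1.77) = 0.40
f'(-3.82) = -0.04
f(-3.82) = -0.17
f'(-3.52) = -0.05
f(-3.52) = -0.18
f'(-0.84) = -122.50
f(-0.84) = -8.12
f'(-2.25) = -0.17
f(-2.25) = -0.30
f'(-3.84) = -0.04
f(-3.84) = -0.17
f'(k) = (15*k^2 + 8*k + 2)/(7*k^4 + 3*k^3 + 4*k^2 - 2*k - 5) + (-28*k^3 - 9*k^2 - 8*k + 2)*(5*k^3 + 4*k^2 + 2*k - 8)/(7*k^4 + 3*k^3 + 4*k^2 - 2*k - 5)^2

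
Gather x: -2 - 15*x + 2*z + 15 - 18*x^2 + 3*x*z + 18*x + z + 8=-18*x^2 + x*(3*z + 3) + 3*z + 21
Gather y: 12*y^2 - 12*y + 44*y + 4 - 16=12*y^2 + 32*y - 12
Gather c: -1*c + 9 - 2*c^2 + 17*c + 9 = -2*c^2 + 16*c + 18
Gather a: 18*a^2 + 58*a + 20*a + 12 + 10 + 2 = 18*a^2 + 78*a + 24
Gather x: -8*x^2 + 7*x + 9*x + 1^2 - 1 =-8*x^2 + 16*x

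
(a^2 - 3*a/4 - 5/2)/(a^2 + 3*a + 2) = (4*a^2 - 3*a - 10)/(4*(a^2 + 3*a + 2))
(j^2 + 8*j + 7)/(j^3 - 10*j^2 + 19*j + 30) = (j + 7)/(j^2 - 11*j + 30)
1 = 1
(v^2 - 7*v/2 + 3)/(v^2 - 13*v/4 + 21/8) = 4*(v - 2)/(4*v - 7)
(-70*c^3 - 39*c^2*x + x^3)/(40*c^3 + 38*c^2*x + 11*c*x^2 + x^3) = (-7*c + x)/(4*c + x)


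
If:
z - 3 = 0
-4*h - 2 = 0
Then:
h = -1/2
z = 3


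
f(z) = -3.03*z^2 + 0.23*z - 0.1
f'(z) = 0.23 - 6.06*z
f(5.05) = -76.21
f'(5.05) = -30.37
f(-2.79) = -24.33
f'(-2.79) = 17.14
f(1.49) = -6.48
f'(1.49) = -8.80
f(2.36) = -16.43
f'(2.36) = -14.07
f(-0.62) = -1.41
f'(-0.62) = 3.99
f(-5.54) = -94.37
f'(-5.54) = 33.80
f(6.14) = -112.92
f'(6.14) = -36.98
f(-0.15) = -0.20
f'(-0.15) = 1.14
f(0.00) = -0.10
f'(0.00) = 0.23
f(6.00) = -107.80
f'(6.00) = -36.13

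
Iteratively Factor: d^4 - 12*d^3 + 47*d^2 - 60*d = (d - 5)*(d^3 - 7*d^2 + 12*d) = (d - 5)*(d - 3)*(d^2 - 4*d) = d*(d - 5)*(d - 3)*(d - 4)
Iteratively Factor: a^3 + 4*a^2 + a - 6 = (a - 1)*(a^2 + 5*a + 6) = (a - 1)*(a + 3)*(a + 2)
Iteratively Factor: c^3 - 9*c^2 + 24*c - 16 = (c - 4)*(c^2 - 5*c + 4) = (c - 4)^2*(c - 1)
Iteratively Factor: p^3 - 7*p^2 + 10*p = (p)*(p^2 - 7*p + 10) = p*(p - 2)*(p - 5)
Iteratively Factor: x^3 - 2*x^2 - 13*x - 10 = (x + 1)*(x^2 - 3*x - 10) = (x - 5)*(x + 1)*(x + 2)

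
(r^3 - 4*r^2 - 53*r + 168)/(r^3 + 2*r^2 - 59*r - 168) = (r - 3)/(r + 3)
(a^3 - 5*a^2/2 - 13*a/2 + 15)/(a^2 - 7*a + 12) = (a^2 + a/2 - 5)/(a - 4)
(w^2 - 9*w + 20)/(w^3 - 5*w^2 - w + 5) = (w - 4)/(w^2 - 1)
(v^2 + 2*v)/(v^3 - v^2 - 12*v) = (v + 2)/(v^2 - v - 12)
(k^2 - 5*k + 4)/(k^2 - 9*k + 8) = (k - 4)/(k - 8)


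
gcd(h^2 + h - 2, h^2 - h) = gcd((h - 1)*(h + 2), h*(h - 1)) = h - 1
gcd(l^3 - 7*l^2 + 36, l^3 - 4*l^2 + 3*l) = l - 3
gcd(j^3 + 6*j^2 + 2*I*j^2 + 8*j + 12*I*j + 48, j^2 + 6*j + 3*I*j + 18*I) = j + 6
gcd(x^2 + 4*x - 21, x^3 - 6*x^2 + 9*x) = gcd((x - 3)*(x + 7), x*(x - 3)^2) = x - 3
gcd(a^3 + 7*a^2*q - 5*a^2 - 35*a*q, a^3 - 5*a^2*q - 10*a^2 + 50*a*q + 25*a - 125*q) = a - 5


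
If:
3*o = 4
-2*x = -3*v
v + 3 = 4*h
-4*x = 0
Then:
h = 3/4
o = 4/3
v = 0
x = 0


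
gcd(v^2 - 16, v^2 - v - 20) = v + 4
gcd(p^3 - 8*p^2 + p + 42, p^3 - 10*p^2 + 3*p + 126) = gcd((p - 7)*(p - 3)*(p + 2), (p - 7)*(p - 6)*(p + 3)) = p - 7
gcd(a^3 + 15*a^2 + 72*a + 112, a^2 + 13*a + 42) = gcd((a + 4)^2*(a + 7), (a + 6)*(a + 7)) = a + 7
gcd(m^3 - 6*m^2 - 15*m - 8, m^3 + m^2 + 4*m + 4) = m + 1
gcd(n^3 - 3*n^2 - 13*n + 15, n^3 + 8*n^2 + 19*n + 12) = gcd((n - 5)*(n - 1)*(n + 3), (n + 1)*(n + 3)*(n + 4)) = n + 3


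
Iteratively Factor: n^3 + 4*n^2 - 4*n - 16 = (n + 2)*(n^2 + 2*n - 8) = (n + 2)*(n + 4)*(n - 2)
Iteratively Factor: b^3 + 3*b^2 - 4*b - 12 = (b + 3)*(b^2 - 4) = (b - 2)*(b + 3)*(b + 2)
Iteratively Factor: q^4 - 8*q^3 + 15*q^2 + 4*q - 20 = (q - 2)*(q^3 - 6*q^2 + 3*q + 10) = (q - 5)*(q - 2)*(q^2 - q - 2) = (q - 5)*(q - 2)^2*(q + 1)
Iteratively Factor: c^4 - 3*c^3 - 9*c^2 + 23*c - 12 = (c - 4)*(c^3 + c^2 - 5*c + 3) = (c - 4)*(c + 3)*(c^2 - 2*c + 1) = (c - 4)*(c - 1)*(c + 3)*(c - 1)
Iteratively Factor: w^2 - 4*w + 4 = (w - 2)*(w - 2)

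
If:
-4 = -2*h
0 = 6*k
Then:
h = 2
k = 0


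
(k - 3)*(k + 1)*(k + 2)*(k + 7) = k^4 + 7*k^3 - 7*k^2 - 55*k - 42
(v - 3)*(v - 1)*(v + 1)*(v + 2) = v^4 - v^3 - 7*v^2 + v + 6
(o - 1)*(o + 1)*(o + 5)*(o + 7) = o^4 + 12*o^3 + 34*o^2 - 12*o - 35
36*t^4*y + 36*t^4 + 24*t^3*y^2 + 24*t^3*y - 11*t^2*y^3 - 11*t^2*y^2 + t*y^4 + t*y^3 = (-6*t + y)^2*(t + y)*(t*y + t)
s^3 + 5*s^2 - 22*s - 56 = (s - 4)*(s + 2)*(s + 7)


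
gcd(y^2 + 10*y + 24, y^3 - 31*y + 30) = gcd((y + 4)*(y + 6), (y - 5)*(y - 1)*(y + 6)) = y + 6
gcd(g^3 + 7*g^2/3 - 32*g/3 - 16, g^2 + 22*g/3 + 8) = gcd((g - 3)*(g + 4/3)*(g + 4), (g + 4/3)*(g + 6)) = g + 4/3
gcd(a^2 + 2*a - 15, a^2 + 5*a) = a + 5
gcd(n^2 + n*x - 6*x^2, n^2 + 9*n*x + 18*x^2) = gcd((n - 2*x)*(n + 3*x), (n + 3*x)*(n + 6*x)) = n + 3*x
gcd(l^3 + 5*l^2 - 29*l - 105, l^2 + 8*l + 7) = l + 7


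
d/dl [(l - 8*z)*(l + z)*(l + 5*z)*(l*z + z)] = z*(4*l^3 - 6*l^2*z + 3*l^2 - 86*l*z^2 - 4*l*z - 40*z^3 - 43*z^2)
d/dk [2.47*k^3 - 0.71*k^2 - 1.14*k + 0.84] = 7.41*k^2 - 1.42*k - 1.14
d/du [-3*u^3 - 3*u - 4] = -9*u^2 - 3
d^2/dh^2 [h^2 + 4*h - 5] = 2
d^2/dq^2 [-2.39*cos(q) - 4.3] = 2.39*cos(q)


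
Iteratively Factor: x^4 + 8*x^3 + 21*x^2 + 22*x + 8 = (x + 4)*(x^3 + 4*x^2 + 5*x + 2) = (x + 1)*(x + 4)*(x^2 + 3*x + 2) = (x + 1)^2*(x + 4)*(x + 2)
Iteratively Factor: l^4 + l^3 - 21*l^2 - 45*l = (l - 5)*(l^3 + 6*l^2 + 9*l) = l*(l - 5)*(l^2 + 6*l + 9) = l*(l - 5)*(l + 3)*(l + 3)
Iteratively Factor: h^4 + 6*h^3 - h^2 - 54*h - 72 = (h + 3)*(h^3 + 3*h^2 - 10*h - 24) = (h + 2)*(h + 3)*(h^2 + h - 12) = (h + 2)*(h + 3)*(h + 4)*(h - 3)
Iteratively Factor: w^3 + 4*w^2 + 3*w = (w)*(w^2 + 4*w + 3) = w*(w + 1)*(w + 3)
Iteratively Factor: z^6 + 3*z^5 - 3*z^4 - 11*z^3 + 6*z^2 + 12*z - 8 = (z + 2)*(z^5 + z^4 - 5*z^3 - z^2 + 8*z - 4) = (z - 1)*(z + 2)*(z^4 + 2*z^3 - 3*z^2 - 4*z + 4) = (z - 1)*(z + 2)^2*(z^3 - 3*z + 2) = (z - 1)^2*(z + 2)^2*(z^2 + z - 2) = (z - 1)^3*(z + 2)^2*(z + 2)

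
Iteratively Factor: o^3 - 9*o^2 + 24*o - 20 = (o - 2)*(o^2 - 7*o + 10) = (o - 2)^2*(o - 5)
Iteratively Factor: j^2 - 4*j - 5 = (j - 5)*(j + 1)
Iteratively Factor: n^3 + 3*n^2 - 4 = (n + 2)*(n^2 + n - 2) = (n - 1)*(n + 2)*(n + 2)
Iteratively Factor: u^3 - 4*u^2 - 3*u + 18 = (u - 3)*(u^2 - u - 6) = (u - 3)^2*(u + 2)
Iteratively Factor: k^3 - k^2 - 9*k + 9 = (k + 3)*(k^2 - 4*k + 3) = (k - 3)*(k + 3)*(k - 1)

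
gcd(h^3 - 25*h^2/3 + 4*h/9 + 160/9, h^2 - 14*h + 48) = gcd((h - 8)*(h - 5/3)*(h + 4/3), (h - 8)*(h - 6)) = h - 8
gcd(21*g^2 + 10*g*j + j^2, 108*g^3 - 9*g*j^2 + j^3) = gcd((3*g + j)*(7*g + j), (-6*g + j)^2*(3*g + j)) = 3*g + j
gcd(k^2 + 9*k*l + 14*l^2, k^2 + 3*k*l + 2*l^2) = k + 2*l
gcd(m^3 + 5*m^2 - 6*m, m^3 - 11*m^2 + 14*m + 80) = 1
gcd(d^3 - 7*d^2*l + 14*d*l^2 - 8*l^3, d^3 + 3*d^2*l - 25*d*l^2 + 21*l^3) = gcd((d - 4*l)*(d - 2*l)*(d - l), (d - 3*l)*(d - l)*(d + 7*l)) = d - l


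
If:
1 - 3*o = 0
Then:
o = 1/3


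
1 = 1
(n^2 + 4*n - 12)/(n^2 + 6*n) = (n - 2)/n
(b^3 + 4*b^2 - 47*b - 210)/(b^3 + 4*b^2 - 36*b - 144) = (b^2 - 2*b - 35)/(b^2 - 2*b - 24)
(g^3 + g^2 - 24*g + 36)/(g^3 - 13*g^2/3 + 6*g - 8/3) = 3*(g^2 + 3*g - 18)/(3*g^2 - 7*g + 4)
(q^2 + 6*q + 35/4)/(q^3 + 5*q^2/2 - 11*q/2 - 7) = (q + 5/2)/(q^2 - q - 2)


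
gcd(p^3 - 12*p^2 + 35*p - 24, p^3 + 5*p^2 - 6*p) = p - 1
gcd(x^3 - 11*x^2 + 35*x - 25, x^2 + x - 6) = 1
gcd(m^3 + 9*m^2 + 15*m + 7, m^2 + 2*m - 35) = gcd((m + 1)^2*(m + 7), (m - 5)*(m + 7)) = m + 7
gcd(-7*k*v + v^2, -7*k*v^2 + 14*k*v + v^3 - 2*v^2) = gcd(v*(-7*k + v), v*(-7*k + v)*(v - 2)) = -7*k*v + v^2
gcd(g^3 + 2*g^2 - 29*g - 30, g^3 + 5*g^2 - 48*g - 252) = g + 6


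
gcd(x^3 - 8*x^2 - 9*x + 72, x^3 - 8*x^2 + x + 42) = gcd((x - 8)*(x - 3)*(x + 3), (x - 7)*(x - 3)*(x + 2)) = x - 3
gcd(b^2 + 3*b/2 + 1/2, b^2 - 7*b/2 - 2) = b + 1/2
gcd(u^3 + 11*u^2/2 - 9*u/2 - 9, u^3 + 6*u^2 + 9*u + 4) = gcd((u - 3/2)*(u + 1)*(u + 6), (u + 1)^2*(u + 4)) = u + 1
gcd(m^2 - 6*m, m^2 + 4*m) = m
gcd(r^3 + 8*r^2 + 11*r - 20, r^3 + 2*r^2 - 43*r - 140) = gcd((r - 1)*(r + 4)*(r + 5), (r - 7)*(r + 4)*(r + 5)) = r^2 + 9*r + 20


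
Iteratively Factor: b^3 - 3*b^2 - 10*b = (b - 5)*(b^2 + 2*b) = (b - 5)*(b + 2)*(b)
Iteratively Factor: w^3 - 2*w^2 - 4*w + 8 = (w + 2)*(w^2 - 4*w + 4) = (w - 2)*(w + 2)*(w - 2)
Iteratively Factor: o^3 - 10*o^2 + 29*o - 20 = (o - 5)*(o^2 - 5*o + 4) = (o - 5)*(o - 4)*(o - 1)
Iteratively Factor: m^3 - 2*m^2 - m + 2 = (m - 1)*(m^2 - m - 2) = (m - 2)*(m - 1)*(m + 1)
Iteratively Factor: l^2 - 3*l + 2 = (l - 2)*(l - 1)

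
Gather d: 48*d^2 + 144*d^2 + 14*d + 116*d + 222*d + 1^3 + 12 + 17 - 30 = 192*d^2 + 352*d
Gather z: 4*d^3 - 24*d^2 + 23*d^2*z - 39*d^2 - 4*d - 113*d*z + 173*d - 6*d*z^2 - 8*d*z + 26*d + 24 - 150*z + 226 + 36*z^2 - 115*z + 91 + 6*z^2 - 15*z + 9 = 4*d^3 - 63*d^2 + 195*d + z^2*(42 - 6*d) + z*(23*d^2 - 121*d - 280) + 350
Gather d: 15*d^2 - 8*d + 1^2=15*d^2 - 8*d + 1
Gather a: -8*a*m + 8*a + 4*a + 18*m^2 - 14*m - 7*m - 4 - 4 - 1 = a*(12 - 8*m) + 18*m^2 - 21*m - 9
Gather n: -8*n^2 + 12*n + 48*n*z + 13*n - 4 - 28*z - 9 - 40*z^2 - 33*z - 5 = -8*n^2 + n*(48*z + 25) - 40*z^2 - 61*z - 18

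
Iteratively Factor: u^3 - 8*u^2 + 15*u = (u - 3)*(u^2 - 5*u) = u*(u - 3)*(u - 5)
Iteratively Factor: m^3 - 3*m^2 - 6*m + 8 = (m + 2)*(m^2 - 5*m + 4) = (m - 1)*(m + 2)*(m - 4)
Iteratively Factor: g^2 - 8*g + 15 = (g - 5)*(g - 3)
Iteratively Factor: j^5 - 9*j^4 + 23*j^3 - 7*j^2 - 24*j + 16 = (j + 1)*(j^4 - 10*j^3 + 33*j^2 - 40*j + 16) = (j - 4)*(j + 1)*(j^3 - 6*j^2 + 9*j - 4) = (j - 4)*(j - 1)*(j + 1)*(j^2 - 5*j + 4) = (j - 4)^2*(j - 1)*(j + 1)*(j - 1)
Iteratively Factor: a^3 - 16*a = (a)*(a^2 - 16) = a*(a - 4)*(a + 4)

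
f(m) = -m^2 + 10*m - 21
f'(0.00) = 10.00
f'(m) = 10 - 2*m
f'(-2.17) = 14.34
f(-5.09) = -97.81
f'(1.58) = 6.84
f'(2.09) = 5.82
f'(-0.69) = 11.38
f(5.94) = 3.12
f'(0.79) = 8.42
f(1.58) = -7.70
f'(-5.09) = 20.18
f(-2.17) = -47.41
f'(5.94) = -1.88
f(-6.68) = -132.42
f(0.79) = -13.72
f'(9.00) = -8.00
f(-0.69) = -28.38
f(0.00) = -21.00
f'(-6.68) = 23.36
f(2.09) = -4.47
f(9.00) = -12.00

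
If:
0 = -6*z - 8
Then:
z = -4/3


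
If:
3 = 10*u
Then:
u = 3/10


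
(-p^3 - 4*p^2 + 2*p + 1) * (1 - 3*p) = 3*p^4 + 11*p^3 - 10*p^2 - p + 1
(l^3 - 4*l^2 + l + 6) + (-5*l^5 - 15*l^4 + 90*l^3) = -5*l^5 - 15*l^4 + 91*l^3 - 4*l^2 + l + 6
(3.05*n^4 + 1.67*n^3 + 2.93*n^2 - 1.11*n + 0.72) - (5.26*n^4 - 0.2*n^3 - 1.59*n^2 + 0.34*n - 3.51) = -2.21*n^4 + 1.87*n^3 + 4.52*n^2 - 1.45*n + 4.23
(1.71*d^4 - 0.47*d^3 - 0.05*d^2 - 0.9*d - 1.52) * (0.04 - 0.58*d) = -0.9918*d^5 + 0.341*d^4 + 0.0102*d^3 + 0.52*d^2 + 0.8456*d - 0.0608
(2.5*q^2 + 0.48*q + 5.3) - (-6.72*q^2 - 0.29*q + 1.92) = 9.22*q^2 + 0.77*q + 3.38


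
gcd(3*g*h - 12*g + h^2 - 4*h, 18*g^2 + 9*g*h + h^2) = 3*g + h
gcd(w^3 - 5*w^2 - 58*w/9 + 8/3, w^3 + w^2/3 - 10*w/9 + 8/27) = w^2 + w - 4/9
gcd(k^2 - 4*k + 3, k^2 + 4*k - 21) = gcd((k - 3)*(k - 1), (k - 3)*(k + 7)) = k - 3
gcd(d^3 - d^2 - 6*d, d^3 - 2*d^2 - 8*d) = d^2 + 2*d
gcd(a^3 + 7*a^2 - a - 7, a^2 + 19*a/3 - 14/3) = a + 7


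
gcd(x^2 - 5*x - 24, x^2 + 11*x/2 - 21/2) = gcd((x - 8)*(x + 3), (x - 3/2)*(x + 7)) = 1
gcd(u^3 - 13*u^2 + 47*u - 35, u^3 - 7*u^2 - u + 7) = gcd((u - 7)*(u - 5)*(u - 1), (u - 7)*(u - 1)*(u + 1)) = u^2 - 8*u + 7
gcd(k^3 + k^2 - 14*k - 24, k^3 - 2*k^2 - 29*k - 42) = k^2 + 5*k + 6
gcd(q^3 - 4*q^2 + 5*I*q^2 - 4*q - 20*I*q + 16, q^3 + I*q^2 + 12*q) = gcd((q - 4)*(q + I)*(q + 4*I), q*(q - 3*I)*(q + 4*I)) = q + 4*I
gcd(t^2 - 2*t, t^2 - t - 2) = t - 2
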